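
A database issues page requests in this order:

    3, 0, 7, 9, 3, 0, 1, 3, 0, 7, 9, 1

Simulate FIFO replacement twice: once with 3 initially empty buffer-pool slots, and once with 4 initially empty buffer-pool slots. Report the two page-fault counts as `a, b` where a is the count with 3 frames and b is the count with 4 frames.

9, 10

3 frames: F F F F F F F . . F F . → 9 faults.
4 frames: F F F F . . F F F F F F → 10 faults.
10 > 9: adding a frame increased faults — Belady's anomaly.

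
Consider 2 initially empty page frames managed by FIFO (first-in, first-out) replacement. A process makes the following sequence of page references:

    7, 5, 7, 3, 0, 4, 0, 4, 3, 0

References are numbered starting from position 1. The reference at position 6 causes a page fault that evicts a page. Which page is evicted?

3

pos 1: 7: fault, frames {7}
pos 2: 5: fault, frames {7,5}
pos 3: 7: hit
pos 4: 3: fault, evict 7, frames {5,3}
pos 5: 0: fault, evict 5, frames {3,0}
pos 6: 4: fault, evict 3, frames {0,4}
At position 6, page 3 is evicted.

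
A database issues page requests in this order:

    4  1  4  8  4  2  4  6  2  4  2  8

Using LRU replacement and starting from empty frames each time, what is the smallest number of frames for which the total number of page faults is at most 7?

3

f=1: 12 faults
f=2: 8 faults
f=3: 6 faults
f=4: 5 faults
f=5: 5 faults
Smallest f with faults ≤ 7 is 3.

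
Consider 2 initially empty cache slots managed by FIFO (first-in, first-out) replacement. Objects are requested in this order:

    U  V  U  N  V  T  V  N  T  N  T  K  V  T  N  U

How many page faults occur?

12

U: fault, frames (U)
V: fault, frames (U V)
U: hit
N: fault, evict U, frames (V N)
V: hit
T: fault, evict V, frames (N T)
V: fault, evict N, frames (T V)
N: fault, evict T, frames (V N)
T: fault, evict V, frames (N T)
N: hit
T: hit
K: fault, evict N, frames (T K)
V: fault, evict T, frames (K V)
T: fault, evict K, frames (V T)
N: fault, evict V, frames (T N)
U: fault, evict T, frames (N U)
Page faults: 12.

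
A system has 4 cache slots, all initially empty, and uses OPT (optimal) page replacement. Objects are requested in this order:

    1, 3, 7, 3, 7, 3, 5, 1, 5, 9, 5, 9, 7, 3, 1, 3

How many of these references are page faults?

1: miss, frames [1]
3: miss, frames [1, 3]
7: miss, frames [1, 3, 7]
3: hit
7: hit
3: hit
5: miss, frames [1, 3, 7, 5]
1: hit
5: hit
9: miss, evict 1, frames [3, 7, 5, 9]
5: hit
9: hit
7: hit
3: hit
1: miss, evict 9, frames [3, 7, 5, 1]
3: hit
Page faults: 6.

6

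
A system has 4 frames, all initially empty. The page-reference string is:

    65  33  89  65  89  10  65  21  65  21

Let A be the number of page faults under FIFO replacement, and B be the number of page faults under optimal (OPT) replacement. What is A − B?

Under FIFO: F F F . . F . F F . → 6 faults.
Under OPT: F F F . . F . F . . → 5 faults.
A − B = 6 − 5 = 1.

1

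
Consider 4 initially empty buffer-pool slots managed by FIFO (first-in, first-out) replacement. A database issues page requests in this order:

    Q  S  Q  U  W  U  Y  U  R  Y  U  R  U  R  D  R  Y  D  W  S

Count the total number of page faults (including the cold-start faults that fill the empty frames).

Q → miss, frames (Q)
S → miss, frames (Q S)
Q → hit
U → miss, frames (Q S U)
W → miss, frames (Q S U W)
U → hit
Y → miss, evict Q, frames (S U W Y)
U → hit
R → miss, evict S, frames (U W Y R)
Y → hit
U → hit
R → hit
U → hit
R → hit
D → miss, evict U, frames (W Y R D)
R → hit
Y → hit
D → hit
W → hit
S → miss, evict W, frames (Y R D S)
Page faults: 8.

8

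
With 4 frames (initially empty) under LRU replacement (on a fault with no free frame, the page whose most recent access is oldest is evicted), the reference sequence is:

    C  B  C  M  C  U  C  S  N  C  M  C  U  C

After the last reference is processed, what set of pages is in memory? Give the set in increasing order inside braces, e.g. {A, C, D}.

C → miss, frames [C]
B → miss, frames [C, B]
C → hit
M → miss, frames [B, C, M]
C → hit
U → miss, frames [B, M, C, U]
C → hit
S → miss, evict B, frames [M, U, C, S]
N → miss, evict M, frames [U, C, S, N]
C → hit
M → miss, evict U, frames [S, N, C, M]
C → hit
U → miss, evict S, frames [N, M, C, U]
C → hit

{C, M, N, U}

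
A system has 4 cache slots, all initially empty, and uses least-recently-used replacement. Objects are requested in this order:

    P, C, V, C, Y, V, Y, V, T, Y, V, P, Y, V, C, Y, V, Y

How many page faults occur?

7

P: miss, frames [P]
C: miss, frames [P, C]
V: miss, frames [P, C, V]
C: hit
Y: miss, frames [P, V, C, Y]
V: hit
Y: hit
V: hit
T: miss, evict P, frames [C, Y, V, T]
Y: hit
V: hit
P: miss, evict C, frames [T, Y, V, P]
Y: hit
V: hit
C: miss, evict T, frames [P, Y, V, C]
Y: hit
V: hit
Y: hit
Page faults: 7.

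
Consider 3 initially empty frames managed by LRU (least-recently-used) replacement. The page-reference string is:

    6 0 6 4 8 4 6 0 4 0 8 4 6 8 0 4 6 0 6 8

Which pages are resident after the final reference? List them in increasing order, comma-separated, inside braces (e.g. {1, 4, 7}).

6 → fault, frames {6}
0 → fault, frames {6,0}
6 → hit
4 → fault, frames {0,6,4}
8 → fault, evict 0, frames {6,4,8}
4 → hit
6 → hit
0 → fault, evict 8, frames {4,6,0}
4 → hit
0 → hit
8 → fault, evict 6, frames {4,0,8}
4 → hit
6 → fault, evict 0, frames {8,4,6}
8 → hit
0 → fault, evict 4, frames {6,8,0}
4 → fault, evict 6, frames {8,0,4}
6 → fault, evict 8, frames {0,4,6}
0 → hit
6 → hit
8 → fault, evict 4, frames {0,6,8}

{0, 6, 8}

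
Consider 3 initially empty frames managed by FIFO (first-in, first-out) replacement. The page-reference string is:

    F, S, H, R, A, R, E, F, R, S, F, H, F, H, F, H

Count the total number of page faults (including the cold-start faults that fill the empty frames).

11

F -> fault, frames (F)
S -> fault, frames (F S)
H -> fault, frames (F S H)
R -> fault, evict F, frames (S H R)
A -> fault, evict S, frames (H R A)
R -> hit
E -> fault, evict H, frames (R A E)
F -> fault, evict R, frames (A E F)
R -> fault, evict A, frames (E F R)
S -> fault, evict E, frames (F R S)
F -> hit
H -> fault, evict F, frames (R S H)
F -> fault, evict R, frames (S H F)
H -> hit
F -> hit
H -> hit
Page faults: 11.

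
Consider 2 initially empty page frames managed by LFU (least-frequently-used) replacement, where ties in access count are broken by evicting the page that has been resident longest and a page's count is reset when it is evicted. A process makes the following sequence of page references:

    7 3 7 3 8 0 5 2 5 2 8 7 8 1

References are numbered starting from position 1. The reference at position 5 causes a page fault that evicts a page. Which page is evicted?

pos 1: 7 → miss, frames {7}
pos 2: 3 → miss, frames {7,3}
pos 3: 7 → hit
pos 4: 3 → hit
pos 5: 8 → miss, evict 7, frames {3,8}
At position 5, page 7 is evicted.

7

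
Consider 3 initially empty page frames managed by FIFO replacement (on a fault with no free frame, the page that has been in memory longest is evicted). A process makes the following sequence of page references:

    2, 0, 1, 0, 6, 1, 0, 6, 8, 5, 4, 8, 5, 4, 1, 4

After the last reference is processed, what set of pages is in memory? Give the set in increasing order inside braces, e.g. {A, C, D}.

2 -> miss, frames {2}
0 -> miss, frames {2,0}
1 -> miss, frames {2,0,1}
0 -> hit
6 -> miss, evict 2, frames {0,1,6}
1 -> hit
0 -> hit
6 -> hit
8 -> miss, evict 0, frames {1,6,8}
5 -> miss, evict 1, frames {6,8,5}
4 -> miss, evict 6, frames {8,5,4}
8 -> hit
5 -> hit
4 -> hit
1 -> miss, evict 8, frames {5,4,1}
4 -> hit

{1, 4, 5}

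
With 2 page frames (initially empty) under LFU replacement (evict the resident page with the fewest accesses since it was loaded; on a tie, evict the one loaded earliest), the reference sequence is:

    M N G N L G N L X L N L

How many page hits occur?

4

M → miss, frames (M)
N → miss, frames (M N)
G → miss, evict M, frames (N G)
N → hit
L → miss, evict G, frames (N L)
G → miss, evict L, frames (N G)
N → hit
L → miss, evict G, frames (N L)
X → miss, evict L, frames (N X)
L → miss, evict X, frames (N L)
N → hit
L → hit
Hits: 4.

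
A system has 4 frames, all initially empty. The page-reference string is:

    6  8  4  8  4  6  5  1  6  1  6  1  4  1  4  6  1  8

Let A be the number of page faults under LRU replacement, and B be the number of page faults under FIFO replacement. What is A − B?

Under LRU: F F F . . . F F . . . . . . . . . F → 6 faults.
Under FIFO: F F F . . . F F F . . . . . . . . F → 7 faults.
A − B = 6 − 7 = -1.

-1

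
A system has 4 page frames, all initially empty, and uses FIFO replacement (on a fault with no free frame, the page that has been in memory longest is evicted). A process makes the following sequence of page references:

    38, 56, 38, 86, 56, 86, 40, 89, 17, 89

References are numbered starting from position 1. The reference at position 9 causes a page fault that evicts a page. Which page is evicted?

pos 1: 38: fault, frames (38)
pos 2: 56: fault, frames (38 56)
pos 3: 38: hit
pos 4: 86: fault, frames (38 56 86)
pos 5: 56: hit
pos 6: 86: hit
pos 7: 40: fault, frames (38 56 86 40)
pos 8: 89: fault, evict 38, frames (56 86 40 89)
pos 9: 17: fault, evict 56, frames (86 40 89 17)
At position 9, page 56 is evicted.

56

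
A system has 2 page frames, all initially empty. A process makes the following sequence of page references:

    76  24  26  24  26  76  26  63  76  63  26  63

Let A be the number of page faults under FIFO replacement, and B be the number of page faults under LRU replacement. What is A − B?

-1

Under FIFO: F F F . . F . F . . F . → 6 faults.
Under LRU: F F F . . F . F F . F . → 7 faults.
A − B = 6 − 7 = -1.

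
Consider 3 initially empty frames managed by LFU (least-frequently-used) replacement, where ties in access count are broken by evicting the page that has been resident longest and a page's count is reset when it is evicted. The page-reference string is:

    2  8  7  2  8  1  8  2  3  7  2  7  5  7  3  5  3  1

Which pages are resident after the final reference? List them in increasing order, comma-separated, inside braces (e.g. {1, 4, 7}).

{1, 2, 8}

2 → fault, frames {2}
8 → fault, frames {2,8}
7 → fault, frames {2,8,7}
2 → hit
8 → hit
1 → fault, evict 7, frames {2,8,1}
8 → hit
2 → hit
3 → fault, evict 1, frames {2,8,3}
7 → fault, evict 3, frames {2,8,7}
2 → hit
7 → hit
5 → fault, evict 7, frames {2,8,5}
7 → fault, evict 5, frames {2,8,7}
3 → fault, evict 7, frames {2,8,3}
5 → fault, evict 3, frames {2,8,5}
3 → fault, evict 5, frames {2,8,3}
1 → fault, evict 3, frames {2,8,1}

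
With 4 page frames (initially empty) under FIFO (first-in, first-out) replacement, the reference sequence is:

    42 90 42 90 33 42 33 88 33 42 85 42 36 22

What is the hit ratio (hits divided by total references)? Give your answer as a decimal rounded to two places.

0.43

42 → miss, frames [42]
90 → miss, frames [42, 90]
42 → hit
90 → hit
33 → miss, frames [42, 90, 33]
42 → hit
33 → hit
88 → miss, frames [42, 90, 33, 88]
33 → hit
42 → hit
85 → miss, evict 42, frames [90, 33, 88, 85]
42 → miss, evict 90, frames [33, 88, 85, 42]
36 → miss, evict 33, frames [88, 85, 42, 36]
22 → miss, evict 88, frames [85, 42, 36, 22]
Hits: 6 of 14 references → 6/14 = 0.4286.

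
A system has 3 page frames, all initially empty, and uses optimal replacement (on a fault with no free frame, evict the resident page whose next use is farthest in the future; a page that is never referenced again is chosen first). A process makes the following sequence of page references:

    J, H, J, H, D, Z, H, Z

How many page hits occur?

J: miss, frames [J]
H: miss, frames [J, H]
J: hit
H: hit
D: miss, frames [J, H, D]
Z: miss, evict D, frames [J, H, Z]
H: hit
Z: hit
Hits: 4.

4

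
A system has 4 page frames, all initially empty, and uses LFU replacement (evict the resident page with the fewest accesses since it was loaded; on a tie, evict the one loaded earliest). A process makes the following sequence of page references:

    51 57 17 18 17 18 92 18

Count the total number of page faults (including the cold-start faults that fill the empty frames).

5

51 → miss, frames {51}
57 → miss, frames {51,57}
17 → miss, frames {51,57,17}
18 → miss, frames {51,57,17,18}
17 → hit
18 → hit
92 → miss, evict 51, frames {57,17,18,92}
18 → hit
Page faults: 5.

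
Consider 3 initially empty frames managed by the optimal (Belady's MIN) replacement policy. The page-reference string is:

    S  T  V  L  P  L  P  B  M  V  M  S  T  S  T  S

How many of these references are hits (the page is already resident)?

S → miss, frames [S]
T → miss, frames [S, T]
V → miss, frames [S, T, V]
L → miss, evict T, frames [S, V, L]
P → miss, evict S, frames [V, L, P]
L → hit
P → hit
B → miss, evict P, frames [V, L, B]
M → miss, evict B, frames [V, L, M]
V → hit
M → hit
S → miss, evict M, frames [V, L, S]
T → miss, evict L, frames [V, S, T]
S → hit
T → hit
S → hit
Hits: 7.

7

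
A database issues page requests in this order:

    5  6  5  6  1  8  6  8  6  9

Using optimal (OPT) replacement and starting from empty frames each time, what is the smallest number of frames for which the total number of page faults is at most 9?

2

f=1: 10 faults
f=2: 5 faults
f=3: 5 faults
f=4: 5 faults
f=5: 5 faults
Smallest f with faults ≤ 9 is 2.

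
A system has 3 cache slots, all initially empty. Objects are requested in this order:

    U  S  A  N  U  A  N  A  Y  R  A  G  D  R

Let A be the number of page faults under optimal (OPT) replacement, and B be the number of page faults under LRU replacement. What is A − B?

Under OPT: F F F F . . . . F F . F F . → 8 faults.
Under LRU: F F F F F . . . F F . F F F → 10 faults.
A − B = 8 − 10 = -2.

-2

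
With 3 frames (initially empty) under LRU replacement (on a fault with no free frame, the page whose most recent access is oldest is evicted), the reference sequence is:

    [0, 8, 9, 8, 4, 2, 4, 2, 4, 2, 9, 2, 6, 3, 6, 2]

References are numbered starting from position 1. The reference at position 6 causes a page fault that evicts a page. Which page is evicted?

9

pos 1: 0 -> fault, frames [0]
pos 2: 8 -> fault, frames [0, 8]
pos 3: 9 -> fault, frames [0, 8, 9]
pos 4: 8 -> hit
pos 5: 4 -> fault, evict 0, frames [9, 8, 4]
pos 6: 2 -> fault, evict 9, frames [8, 4, 2]
At position 6, page 9 is evicted.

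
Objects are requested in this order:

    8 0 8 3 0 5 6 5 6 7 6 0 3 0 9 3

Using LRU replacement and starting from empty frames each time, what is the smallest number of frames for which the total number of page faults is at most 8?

f=1: 16 faults
f=2: 11 faults
f=3: 9 faults
f=4: 8 faults
f=5: 7 faults
f=6: 7 faults
f=7: 7 faults
Smallest f with faults ≤ 8 is 4.

4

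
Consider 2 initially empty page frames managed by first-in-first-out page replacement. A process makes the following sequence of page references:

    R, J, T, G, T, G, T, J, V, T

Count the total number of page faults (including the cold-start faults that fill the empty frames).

R -> miss, frames {R}
J -> miss, frames {R,J}
T -> miss, evict R, frames {J,T}
G -> miss, evict J, frames {T,G}
T -> hit
G -> hit
T -> hit
J -> miss, evict T, frames {G,J}
V -> miss, evict G, frames {J,V}
T -> miss, evict J, frames {V,T}
Page faults: 7.

7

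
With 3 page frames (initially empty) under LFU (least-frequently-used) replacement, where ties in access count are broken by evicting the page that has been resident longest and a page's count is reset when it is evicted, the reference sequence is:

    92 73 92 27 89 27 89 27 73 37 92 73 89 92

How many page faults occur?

9

92 → miss, frames (92)
73 → miss, frames (92 73)
92 → hit
27 → miss, frames (92 73 27)
89 → miss, evict 73, frames (92 27 89)
27 → hit
89 → hit
27 → hit
73 → miss, evict 92, frames (27 89 73)
37 → miss, evict 73, frames (27 89 37)
92 → miss, evict 37, frames (27 89 92)
73 → miss, evict 92, frames (27 89 73)
89 → hit
92 → miss, evict 73, frames (27 89 92)
Page faults: 9.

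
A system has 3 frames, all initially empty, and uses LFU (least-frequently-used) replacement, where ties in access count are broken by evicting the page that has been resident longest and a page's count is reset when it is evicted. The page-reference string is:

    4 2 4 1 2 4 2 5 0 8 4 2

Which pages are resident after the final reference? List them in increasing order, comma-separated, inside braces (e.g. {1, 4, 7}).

{2, 4, 8}

4 → miss, frames [4]
2 → miss, frames [4, 2]
4 → hit
1 → miss, frames [4, 2, 1]
2 → hit
4 → hit
2 → hit
5 → miss, evict 1, frames [4, 2, 5]
0 → miss, evict 5, frames [4, 2, 0]
8 → miss, evict 0, frames [4, 2, 8]
4 → hit
2 → hit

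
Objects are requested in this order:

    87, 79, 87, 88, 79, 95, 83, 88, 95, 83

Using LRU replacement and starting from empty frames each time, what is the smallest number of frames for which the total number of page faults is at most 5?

4

f=1: 10 faults
f=2: 9 faults
f=3: 6 faults
f=4: 5 faults
f=5: 5 faults
Smallest f with faults ≤ 5 is 4.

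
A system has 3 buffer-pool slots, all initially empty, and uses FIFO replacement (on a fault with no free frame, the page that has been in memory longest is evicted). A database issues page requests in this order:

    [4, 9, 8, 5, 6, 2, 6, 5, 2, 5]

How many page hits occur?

4

4 -> miss, frames {4}
9 -> miss, frames {4,9}
8 -> miss, frames {4,9,8}
5 -> miss, evict 4, frames {9,8,5}
6 -> miss, evict 9, frames {8,5,6}
2 -> miss, evict 8, frames {5,6,2}
6 -> hit
5 -> hit
2 -> hit
5 -> hit
Hits: 4.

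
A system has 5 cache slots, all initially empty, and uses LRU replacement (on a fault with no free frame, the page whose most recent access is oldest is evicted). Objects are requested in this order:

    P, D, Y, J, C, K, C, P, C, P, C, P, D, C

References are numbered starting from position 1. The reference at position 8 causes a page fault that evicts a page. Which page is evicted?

pos 1: P -> miss, frames {P}
pos 2: D -> miss, frames {P,D}
pos 3: Y -> miss, frames {P,D,Y}
pos 4: J -> miss, frames {P,D,Y,J}
pos 5: C -> miss, frames {P,D,Y,J,C}
pos 6: K -> miss, evict P, frames {D,Y,J,C,K}
pos 7: C -> hit
pos 8: P -> miss, evict D, frames {Y,J,K,C,P}
At position 8, page D is evicted.

D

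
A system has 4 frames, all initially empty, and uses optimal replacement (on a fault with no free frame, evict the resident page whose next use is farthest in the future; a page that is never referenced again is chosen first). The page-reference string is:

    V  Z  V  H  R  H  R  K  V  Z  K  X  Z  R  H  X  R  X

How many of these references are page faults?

7

V: fault, frames {V}
Z: fault, frames {V,Z}
V: hit
H: fault, frames {V,Z,H}
R: fault, frames {V,Z,H,R}
H: hit
R: hit
K: fault, evict H, frames {V,Z,R,K}
V: hit
Z: hit
K: hit
X: fault, evict K, frames {V,Z,R,X}
Z: hit
R: hit
H: fault, evict Z, frames {V,R,X,H}
X: hit
R: hit
X: hit
Page faults: 7.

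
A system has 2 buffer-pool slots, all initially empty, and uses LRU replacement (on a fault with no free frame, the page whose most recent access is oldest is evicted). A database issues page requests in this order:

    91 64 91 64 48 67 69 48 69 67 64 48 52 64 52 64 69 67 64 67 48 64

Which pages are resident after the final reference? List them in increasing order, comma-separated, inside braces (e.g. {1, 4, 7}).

91 -> miss, frames {91}
64 -> miss, frames {91,64}
91 -> hit
64 -> hit
48 -> miss, evict 91, frames {64,48}
67 -> miss, evict 64, frames {48,67}
69 -> miss, evict 48, frames {67,69}
48 -> miss, evict 67, frames {69,48}
69 -> hit
67 -> miss, evict 48, frames {69,67}
64 -> miss, evict 69, frames {67,64}
48 -> miss, evict 67, frames {64,48}
52 -> miss, evict 64, frames {48,52}
64 -> miss, evict 48, frames {52,64}
52 -> hit
64 -> hit
69 -> miss, evict 52, frames {64,69}
67 -> miss, evict 64, frames {69,67}
64 -> miss, evict 69, frames {67,64}
67 -> hit
48 -> miss, evict 64, frames {67,48}
64 -> miss, evict 67, frames {48,64}

{48, 64}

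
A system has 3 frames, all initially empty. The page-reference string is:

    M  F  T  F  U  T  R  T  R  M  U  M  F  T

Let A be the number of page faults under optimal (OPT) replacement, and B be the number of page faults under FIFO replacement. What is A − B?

-1

Under OPT: F F F . F . F . . . F . F . → 7 faults.
Under FIFO: F F F . F . F . . F . . F F → 8 faults.
A − B = 7 − 8 = -1.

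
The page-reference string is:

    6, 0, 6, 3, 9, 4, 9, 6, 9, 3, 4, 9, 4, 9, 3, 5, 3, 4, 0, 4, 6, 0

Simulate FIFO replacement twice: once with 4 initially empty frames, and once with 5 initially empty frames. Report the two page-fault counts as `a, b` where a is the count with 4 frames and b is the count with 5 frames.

4 frames: F F . F F F . F . . . . . . . F F . F F F . → 11 faults.
5 frames: F F . F F F . . . . . . . . . F . . . . F F → 8 faults.
8 < 11: adding a frame reduced faults, as is typical.

11, 8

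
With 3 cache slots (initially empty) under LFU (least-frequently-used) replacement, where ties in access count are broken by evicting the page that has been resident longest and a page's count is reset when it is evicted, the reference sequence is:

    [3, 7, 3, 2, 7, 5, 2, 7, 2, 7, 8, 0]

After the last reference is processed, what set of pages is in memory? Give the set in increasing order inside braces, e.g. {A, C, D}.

{0, 2, 7}

3 -> miss, frames [3]
7 -> miss, frames [3, 7]
3 -> hit
2 -> miss, frames [3, 7, 2]
7 -> hit
5 -> miss, evict 2, frames [3, 7, 5]
2 -> miss, evict 5, frames [3, 7, 2]
7 -> hit
2 -> hit
7 -> hit
8 -> miss, evict 3, frames [7, 2, 8]
0 -> miss, evict 8, frames [7, 2, 0]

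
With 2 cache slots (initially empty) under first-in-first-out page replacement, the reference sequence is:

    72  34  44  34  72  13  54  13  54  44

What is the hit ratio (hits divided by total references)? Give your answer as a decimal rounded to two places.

72 → fault, frames (72)
34 → fault, frames (72 34)
44 → fault, evict 72, frames (34 44)
34 → hit
72 → fault, evict 34, frames (44 72)
13 → fault, evict 44, frames (72 13)
54 → fault, evict 72, frames (13 54)
13 → hit
54 → hit
44 → fault, evict 13, frames (54 44)
Hits: 3 of 10 references → 3/10 = 0.3000.

0.30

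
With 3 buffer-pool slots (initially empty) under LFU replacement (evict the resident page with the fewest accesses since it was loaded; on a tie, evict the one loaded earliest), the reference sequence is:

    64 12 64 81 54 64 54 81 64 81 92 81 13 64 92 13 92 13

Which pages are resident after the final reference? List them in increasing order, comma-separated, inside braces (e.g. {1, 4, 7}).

{13, 64, 81}

64 -> miss, frames {64}
12 -> miss, frames {64,12}
64 -> hit
81 -> miss, frames {64,12,81}
54 -> miss, evict 12, frames {64,81,54}
64 -> hit
54 -> hit
81 -> hit
64 -> hit
81 -> hit
92 -> miss, evict 54, frames {64,81,92}
81 -> hit
13 -> miss, evict 92, frames {64,81,13}
64 -> hit
92 -> miss, evict 13, frames {64,81,92}
13 -> miss, evict 92, frames {64,81,13}
92 -> miss, evict 13, frames {64,81,92}
13 -> miss, evict 92, frames {64,81,13}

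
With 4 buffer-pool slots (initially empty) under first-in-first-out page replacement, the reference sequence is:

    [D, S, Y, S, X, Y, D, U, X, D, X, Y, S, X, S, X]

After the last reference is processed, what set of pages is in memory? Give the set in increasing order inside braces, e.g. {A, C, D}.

D -> miss, frames [D]
S -> miss, frames [D, S]
Y -> miss, frames [D, S, Y]
S -> hit
X -> miss, frames [D, S, Y, X]
Y -> hit
D -> hit
U -> miss, evict D, frames [S, Y, X, U]
X -> hit
D -> miss, evict S, frames [Y, X, U, D]
X -> hit
Y -> hit
S -> miss, evict Y, frames [X, U, D, S]
X -> hit
S -> hit
X -> hit

{D, S, U, X}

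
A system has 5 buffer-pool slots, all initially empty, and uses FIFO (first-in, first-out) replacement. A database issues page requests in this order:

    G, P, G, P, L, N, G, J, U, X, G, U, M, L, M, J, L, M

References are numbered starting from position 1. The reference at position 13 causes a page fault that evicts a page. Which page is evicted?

N

pos 1: G → miss, frames {G}
pos 2: P → miss, frames {G,P}
pos 3: G → hit
pos 4: P → hit
pos 5: L → miss, frames {G,P,L}
pos 6: N → miss, frames {G,P,L,N}
pos 7: G → hit
pos 8: J → miss, frames {G,P,L,N,J}
pos 9: U → miss, evict G, frames {P,L,N,J,U}
pos 10: X → miss, evict P, frames {L,N,J,U,X}
pos 11: G → miss, evict L, frames {N,J,U,X,G}
pos 12: U → hit
pos 13: M → miss, evict N, frames {J,U,X,G,M}
At position 13, page N is evicted.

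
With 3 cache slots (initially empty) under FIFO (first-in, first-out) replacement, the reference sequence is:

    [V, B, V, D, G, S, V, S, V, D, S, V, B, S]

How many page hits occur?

5

V -> fault, frames (V)
B -> fault, frames (V B)
V -> hit
D -> fault, frames (V B D)
G -> fault, evict V, frames (B D G)
S -> fault, evict B, frames (D G S)
V -> fault, evict D, frames (G S V)
S -> hit
V -> hit
D -> fault, evict G, frames (S V D)
S -> hit
V -> hit
B -> fault, evict S, frames (V D B)
S -> fault, evict V, frames (D B S)
Hits: 5.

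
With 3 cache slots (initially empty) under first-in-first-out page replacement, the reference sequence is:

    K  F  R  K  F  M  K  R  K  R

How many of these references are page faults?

5

K: miss, frames {K}
F: miss, frames {K,F}
R: miss, frames {K,F,R}
K: hit
F: hit
M: miss, evict K, frames {F,R,M}
K: miss, evict F, frames {R,M,K}
R: hit
K: hit
R: hit
Page faults: 5.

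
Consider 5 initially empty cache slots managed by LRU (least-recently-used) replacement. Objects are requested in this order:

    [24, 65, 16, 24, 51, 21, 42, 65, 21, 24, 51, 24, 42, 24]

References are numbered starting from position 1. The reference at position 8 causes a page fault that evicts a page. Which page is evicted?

16

pos 1: 24 -> fault, frames (24)
pos 2: 65 -> fault, frames (24 65)
pos 3: 16 -> fault, frames (24 65 16)
pos 4: 24 -> hit
pos 5: 51 -> fault, frames (65 16 24 51)
pos 6: 21 -> fault, frames (65 16 24 51 21)
pos 7: 42 -> fault, evict 65, frames (16 24 51 21 42)
pos 8: 65 -> fault, evict 16, frames (24 51 21 42 65)
At position 8, page 16 is evicted.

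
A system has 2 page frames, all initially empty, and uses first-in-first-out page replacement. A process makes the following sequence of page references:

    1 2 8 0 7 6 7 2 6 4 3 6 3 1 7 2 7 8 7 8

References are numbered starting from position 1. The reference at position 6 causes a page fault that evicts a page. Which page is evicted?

pos 1: 1: fault, frames {1}
pos 2: 2: fault, frames {1,2}
pos 3: 8: fault, evict 1, frames {2,8}
pos 4: 0: fault, evict 2, frames {8,0}
pos 5: 7: fault, evict 8, frames {0,7}
pos 6: 6: fault, evict 0, frames {7,6}
At position 6, page 0 is evicted.

0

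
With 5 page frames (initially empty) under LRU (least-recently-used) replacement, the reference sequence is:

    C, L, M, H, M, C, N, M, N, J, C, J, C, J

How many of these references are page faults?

6

C → fault, frames [C]
L → fault, frames [C, L]
M → fault, frames [C, L, M]
H → fault, frames [C, L, M, H]
M → hit
C → hit
N → fault, frames [L, H, M, C, N]
M → hit
N → hit
J → fault, evict L, frames [H, C, M, N, J]
C → hit
J → hit
C → hit
J → hit
Page faults: 6.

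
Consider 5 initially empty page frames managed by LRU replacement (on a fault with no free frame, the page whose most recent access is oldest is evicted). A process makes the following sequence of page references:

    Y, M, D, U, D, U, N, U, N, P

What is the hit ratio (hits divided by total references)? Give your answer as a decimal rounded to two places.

0.40

Y -> fault, frames [Y]
M -> fault, frames [Y, M]
D -> fault, frames [Y, M, D]
U -> fault, frames [Y, M, D, U]
D -> hit
U -> hit
N -> fault, frames [Y, M, D, U, N]
U -> hit
N -> hit
P -> fault, evict Y, frames [M, D, U, N, P]
Hits: 4 of 10 references → 4/10 = 0.4000.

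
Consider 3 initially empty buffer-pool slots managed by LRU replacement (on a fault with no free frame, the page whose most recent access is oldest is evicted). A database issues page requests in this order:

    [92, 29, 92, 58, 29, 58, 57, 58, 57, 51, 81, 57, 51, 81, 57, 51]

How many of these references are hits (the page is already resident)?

10

92: miss, frames (92)
29: miss, frames (92 29)
92: hit
58: miss, frames (29 92 58)
29: hit
58: hit
57: miss, evict 92, frames (29 58 57)
58: hit
57: hit
51: miss, evict 29, frames (58 57 51)
81: miss, evict 58, frames (57 51 81)
57: hit
51: hit
81: hit
57: hit
51: hit
Hits: 10.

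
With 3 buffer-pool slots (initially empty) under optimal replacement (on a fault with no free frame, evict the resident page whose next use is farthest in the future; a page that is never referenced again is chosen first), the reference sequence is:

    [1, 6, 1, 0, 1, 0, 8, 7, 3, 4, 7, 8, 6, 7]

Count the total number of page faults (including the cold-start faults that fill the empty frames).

1 → fault, frames (1)
6 → fault, frames (1 6)
1 → hit
0 → fault, frames (1 6 0)
1 → hit
0 → hit
8 → fault, evict 0, frames (1 6 8)
7 → fault, evict 1, frames (6 8 7)
3 → fault, evict 6, frames (8 7 3)
4 → fault, evict 3, frames (8 7 4)
7 → hit
8 → hit
6 → fault, evict 4, frames (8 7 6)
7 → hit
Page faults: 8.

8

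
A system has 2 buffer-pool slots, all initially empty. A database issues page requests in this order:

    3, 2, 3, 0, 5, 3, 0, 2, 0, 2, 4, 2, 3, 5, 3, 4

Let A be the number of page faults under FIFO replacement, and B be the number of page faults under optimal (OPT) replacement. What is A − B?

Under FIFO: F F . F F F F F . . F . F F . F → 11 faults.
Under OPT: F F . F F . F F . . F . F F . F → 10 faults.
A − B = 11 − 10 = 1.

1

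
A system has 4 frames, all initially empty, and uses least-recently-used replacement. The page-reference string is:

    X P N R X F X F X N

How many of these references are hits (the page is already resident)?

X → miss, frames (X)
P → miss, frames (X P)
N → miss, frames (X P N)
R → miss, frames (X P N R)
X → hit
F → miss, evict P, frames (N R X F)
X → hit
F → hit
X → hit
N → hit
Hits: 5.

5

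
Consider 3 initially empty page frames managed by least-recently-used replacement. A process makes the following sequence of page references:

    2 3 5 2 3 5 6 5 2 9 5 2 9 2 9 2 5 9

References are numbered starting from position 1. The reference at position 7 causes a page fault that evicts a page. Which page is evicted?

pos 1: 2 → miss, frames (2)
pos 2: 3 → miss, frames (2 3)
pos 3: 5 → miss, frames (2 3 5)
pos 4: 2 → hit
pos 5: 3 → hit
pos 6: 5 → hit
pos 7: 6 → miss, evict 2, frames (3 5 6)
At position 7, page 2 is evicted.

2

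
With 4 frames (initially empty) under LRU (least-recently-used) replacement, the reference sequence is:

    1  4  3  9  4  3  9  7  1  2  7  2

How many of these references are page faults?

7

1 → fault, frames {1}
4 → fault, frames {1,4}
3 → fault, frames {1,4,3}
9 → fault, frames {1,4,3,9}
4 → hit
3 → hit
9 → hit
7 → fault, evict 1, frames {4,3,9,7}
1 → fault, evict 4, frames {3,9,7,1}
2 → fault, evict 3, frames {9,7,1,2}
7 → hit
2 → hit
Page faults: 7.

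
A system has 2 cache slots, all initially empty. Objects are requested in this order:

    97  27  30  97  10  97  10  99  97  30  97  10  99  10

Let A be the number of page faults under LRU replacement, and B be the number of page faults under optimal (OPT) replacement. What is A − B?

Under LRU: F F F F F . . F F F . F F . → 10 faults.
Under OPT: F F F . F . . F . F . F F . → 8 faults.
A − B = 10 − 8 = 2.

2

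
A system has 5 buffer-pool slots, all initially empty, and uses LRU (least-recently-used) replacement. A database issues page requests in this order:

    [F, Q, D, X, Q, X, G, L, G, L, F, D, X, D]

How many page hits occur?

6

F -> miss, frames {F}
Q -> miss, frames {F,Q}
D -> miss, frames {F,Q,D}
X -> miss, frames {F,Q,D,X}
Q -> hit
X -> hit
G -> miss, frames {F,D,Q,X,G}
L -> miss, evict F, frames {D,Q,X,G,L}
G -> hit
L -> hit
F -> miss, evict D, frames {Q,X,G,L,F}
D -> miss, evict Q, frames {X,G,L,F,D}
X -> hit
D -> hit
Hits: 6.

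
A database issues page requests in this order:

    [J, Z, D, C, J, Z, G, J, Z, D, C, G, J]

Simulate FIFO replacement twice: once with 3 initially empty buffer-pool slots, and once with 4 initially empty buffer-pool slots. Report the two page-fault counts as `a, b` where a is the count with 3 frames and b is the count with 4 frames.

3 frames: F F F F F F F . . F F . F → 10 faults.
4 frames: F F F F . . F F F F F F F → 11 faults.
11 > 10: adding a frame increased faults — Belady's anomaly.

10, 11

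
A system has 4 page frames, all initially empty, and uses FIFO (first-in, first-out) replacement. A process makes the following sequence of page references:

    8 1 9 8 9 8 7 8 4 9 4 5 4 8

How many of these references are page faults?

7

8 → fault, frames {8}
1 → fault, frames {8,1}
9 → fault, frames {8,1,9}
8 → hit
9 → hit
8 → hit
7 → fault, frames {8,1,9,7}
8 → hit
4 → fault, evict 8, frames {1,9,7,4}
9 → hit
4 → hit
5 → fault, evict 1, frames {9,7,4,5}
4 → hit
8 → fault, evict 9, frames {7,4,5,8}
Page faults: 7.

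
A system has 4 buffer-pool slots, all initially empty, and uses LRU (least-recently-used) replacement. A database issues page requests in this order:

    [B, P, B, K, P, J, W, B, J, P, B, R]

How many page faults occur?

B → miss, frames [B]
P → miss, frames [B, P]
B → hit
K → miss, frames [P, B, K]
P → hit
J → miss, frames [B, K, P, J]
W → miss, evict B, frames [K, P, J, W]
B → miss, evict K, frames [P, J, W, B]
J → hit
P → hit
B → hit
R → miss, evict W, frames [J, P, B, R]
Page faults: 7.

7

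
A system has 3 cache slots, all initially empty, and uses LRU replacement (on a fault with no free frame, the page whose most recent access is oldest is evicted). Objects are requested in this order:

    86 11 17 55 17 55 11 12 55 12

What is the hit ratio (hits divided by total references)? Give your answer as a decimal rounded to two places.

0.50

86 -> miss, frames (86)
11 -> miss, frames (86 11)
17 -> miss, frames (86 11 17)
55 -> miss, evict 86, frames (11 17 55)
17 -> hit
55 -> hit
11 -> hit
12 -> miss, evict 17, frames (55 11 12)
55 -> hit
12 -> hit
Hits: 5 of 10 references → 5/10 = 0.5000.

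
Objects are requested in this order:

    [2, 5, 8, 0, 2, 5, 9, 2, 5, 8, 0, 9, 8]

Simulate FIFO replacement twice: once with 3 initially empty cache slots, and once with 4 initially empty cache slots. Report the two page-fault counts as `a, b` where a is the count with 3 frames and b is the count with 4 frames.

9, 10

3 frames: F F F F F F F . . F F . . → 9 faults.
4 frames: F F F F . . F F F F F F . → 10 faults.
10 > 9: adding a frame increased faults — Belady's anomaly.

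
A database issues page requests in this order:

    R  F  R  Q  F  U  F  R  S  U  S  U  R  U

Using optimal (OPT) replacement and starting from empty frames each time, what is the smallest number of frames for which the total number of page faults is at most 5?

3

f=1: 14 faults
f=2: 7 faults
f=3: 5 faults
f=4: 5 faults
f=5: 5 faults
Smallest f with faults ≤ 5 is 3.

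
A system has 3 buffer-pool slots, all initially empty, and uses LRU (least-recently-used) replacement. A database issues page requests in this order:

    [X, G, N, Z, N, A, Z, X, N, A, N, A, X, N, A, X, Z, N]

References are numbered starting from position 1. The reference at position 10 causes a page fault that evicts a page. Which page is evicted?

pos 1: X -> miss, frames {X}
pos 2: G -> miss, frames {X,G}
pos 3: N -> miss, frames {X,G,N}
pos 4: Z -> miss, evict X, frames {G,N,Z}
pos 5: N -> hit
pos 6: A -> miss, evict G, frames {Z,N,A}
pos 7: Z -> hit
pos 8: X -> miss, evict N, frames {A,Z,X}
pos 9: N -> miss, evict A, frames {Z,X,N}
pos 10: A -> miss, evict Z, frames {X,N,A}
At position 10, page Z is evicted.

Z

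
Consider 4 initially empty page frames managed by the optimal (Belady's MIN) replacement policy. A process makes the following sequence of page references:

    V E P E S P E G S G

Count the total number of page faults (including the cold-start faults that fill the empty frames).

5

V: miss, frames (V)
E: miss, frames (V E)
P: miss, frames (V E P)
E: hit
S: miss, frames (V E P S)
P: hit
E: hit
G: miss, evict P, frames (V E S G)
S: hit
G: hit
Page faults: 5.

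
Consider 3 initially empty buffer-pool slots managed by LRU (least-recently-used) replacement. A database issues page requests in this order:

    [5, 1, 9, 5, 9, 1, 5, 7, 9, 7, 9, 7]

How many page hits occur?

7

5 → fault, frames (5)
1 → fault, frames (5 1)
9 → fault, frames (5 1 9)
5 → hit
9 → hit
1 → hit
5 → hit
7 → fault, evict 9, frames (1 5 7)
9 → fault, evict 1, frames (5 7 9)
7 → hit
9 → hit
7 → hit
Hits: 7.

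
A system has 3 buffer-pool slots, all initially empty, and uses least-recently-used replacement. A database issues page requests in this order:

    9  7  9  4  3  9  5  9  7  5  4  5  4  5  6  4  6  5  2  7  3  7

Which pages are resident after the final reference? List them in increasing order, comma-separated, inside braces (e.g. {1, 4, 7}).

{2, 3, 7}

9 -> miss, frames {9}
7 -> miss, frames {9,7}
9 -> hit
4 -> miss, frames {7,9,4}
3 -> miss, evict 7, frames {9,4,3}
9 -> hit
5 -> miss, evict 4, frames {3,9,5}
9 -> hit
7 -> miss, evict 3, frames {5,9,7}
5 -> hit
4 -> miss, evict 9, frames {7,5,4}
5 -> hit
4 -> hit
5 -> hit
6 -> miss, evict 7, frames {4,5,6}
4 -> hit
6 -> hit
5 -> hit
2 -> miss, evict 4, frames {6,5,2}
7 -> miss, evict 6, frames {5,2,7}
3 -> miss, evict 5, frames {2,7,3}
7 -> hit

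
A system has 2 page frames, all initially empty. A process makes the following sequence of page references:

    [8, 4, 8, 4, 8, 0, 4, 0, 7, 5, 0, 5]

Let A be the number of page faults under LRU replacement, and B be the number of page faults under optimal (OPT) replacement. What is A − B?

2

Under LRU: F F . . . F F . F F F . → 7 faults.
Under OPT: F F . . . F . . F F . . → 5 faults.
A − B = 7 − 5 = 2.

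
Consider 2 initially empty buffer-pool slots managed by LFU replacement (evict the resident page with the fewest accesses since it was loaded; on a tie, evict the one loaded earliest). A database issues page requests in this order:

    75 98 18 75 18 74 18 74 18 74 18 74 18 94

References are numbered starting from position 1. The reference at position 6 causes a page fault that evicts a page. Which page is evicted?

75

pos 1: 75 → miss, frames (75)
pos 2: 98 → miss, frames (75 98)
pos 3: 18 → miss, evict 75, frames (98 18)
pos 4: 75 → miss, evict 98, frames (18 75)
pos 5: 18 → hit
pos 6: 74 → miss, evict 75, frames (18 74)
At position 6, page 75 is evicted.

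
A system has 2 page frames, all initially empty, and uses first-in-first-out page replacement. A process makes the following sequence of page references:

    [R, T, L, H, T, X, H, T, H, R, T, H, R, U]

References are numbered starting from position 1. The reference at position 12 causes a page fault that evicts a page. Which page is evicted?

T

pos 1: R → miss, frames (R)
pos 2: T → miss, frames (R T)
pos 3: L → miss, evict R, frames (T L)
pos 4: H → miss, evict T, frames (L H)
pos 5: T → miss, evict L, frames (H T)
pos 6: X → miss, evict H, frames (T X)
pos 7: H → miss, evict T, frames (X H)
pos 8: T → miss, evict X, frames (H T)
pos 9: H → hit
pos 10: R → miss, evict H, frames (T R)
pos 11: T → hit
pos 12: H → miss, evict T, frames (R H)
At position 12, page T is evicted.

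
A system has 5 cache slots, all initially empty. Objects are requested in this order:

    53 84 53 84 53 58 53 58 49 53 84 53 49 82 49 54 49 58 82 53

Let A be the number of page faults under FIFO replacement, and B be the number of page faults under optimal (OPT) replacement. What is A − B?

1

Under FIFO: F F . . . F . . F . . . . F . F . . . F → 7 faults.
Under OPT: F F . . . F . . F . . . . F . F . . . . → 6 faults.
A − B = 7 − 6 = 1.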